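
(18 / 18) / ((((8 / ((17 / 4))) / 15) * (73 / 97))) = 24735 / 2336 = 10.59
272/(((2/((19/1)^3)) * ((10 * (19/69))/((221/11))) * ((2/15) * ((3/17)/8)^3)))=156936135396352/33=4755640466556.12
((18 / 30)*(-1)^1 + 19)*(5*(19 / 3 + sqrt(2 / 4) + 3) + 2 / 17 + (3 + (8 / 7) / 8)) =46*sqrt(2) + 1639808 / 1785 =983.71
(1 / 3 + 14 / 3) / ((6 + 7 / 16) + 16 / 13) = 0.65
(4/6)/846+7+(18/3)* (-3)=-13958/1269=-11.00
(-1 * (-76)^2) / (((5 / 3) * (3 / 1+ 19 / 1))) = -8664 / 55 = -157.53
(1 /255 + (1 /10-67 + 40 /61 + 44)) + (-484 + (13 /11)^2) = -1900387987 /3764310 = -504.84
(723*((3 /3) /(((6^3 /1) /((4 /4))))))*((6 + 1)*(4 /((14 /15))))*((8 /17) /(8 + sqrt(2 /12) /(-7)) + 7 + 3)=3374*sqrt(6) /191913 + 387692603 /383826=1010.12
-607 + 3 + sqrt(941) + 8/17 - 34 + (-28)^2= sqrt(941) + 2490/17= 177.15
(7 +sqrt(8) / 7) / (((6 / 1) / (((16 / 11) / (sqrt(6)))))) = 16 * sqrt(3) / 693 +28 * sqrt(6) / 99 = 0.73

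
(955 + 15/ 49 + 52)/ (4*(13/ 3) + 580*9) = 74037/ 384944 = 0.19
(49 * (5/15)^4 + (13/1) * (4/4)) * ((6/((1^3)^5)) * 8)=17632/27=653.04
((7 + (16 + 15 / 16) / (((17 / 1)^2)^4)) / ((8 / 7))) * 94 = 257042710275127 / 446448476224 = 575.75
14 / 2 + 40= 47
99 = 99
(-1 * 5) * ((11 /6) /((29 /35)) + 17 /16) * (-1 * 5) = 113975 /1392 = 81.88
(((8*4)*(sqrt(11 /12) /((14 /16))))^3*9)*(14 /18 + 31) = 6597640192*sqrt(33) /3087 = 12277472.43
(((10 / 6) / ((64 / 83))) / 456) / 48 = 415 / 4202496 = 0.00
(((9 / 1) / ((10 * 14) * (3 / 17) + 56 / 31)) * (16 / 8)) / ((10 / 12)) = 0.81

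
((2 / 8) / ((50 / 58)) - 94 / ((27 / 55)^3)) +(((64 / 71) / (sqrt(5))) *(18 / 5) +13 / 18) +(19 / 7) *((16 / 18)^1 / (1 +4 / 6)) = -790.65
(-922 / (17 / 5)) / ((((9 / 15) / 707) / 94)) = -1531856900 / 51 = -30036409.80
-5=-5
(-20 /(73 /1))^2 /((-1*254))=-200 /676783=-0.00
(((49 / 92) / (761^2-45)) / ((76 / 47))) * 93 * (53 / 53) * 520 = 13921635 / 506112424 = 0.03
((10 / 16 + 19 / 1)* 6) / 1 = 471 / 4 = 117.75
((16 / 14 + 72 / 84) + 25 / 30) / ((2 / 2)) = 17 / 6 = 2.83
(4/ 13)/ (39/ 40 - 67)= -160/ 34333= -0.00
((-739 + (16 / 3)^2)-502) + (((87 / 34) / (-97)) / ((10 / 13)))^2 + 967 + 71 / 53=-126704367316603 / 518823550800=-244.21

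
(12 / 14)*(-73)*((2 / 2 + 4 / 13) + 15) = -1020.40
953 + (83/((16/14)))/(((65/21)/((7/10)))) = 969.42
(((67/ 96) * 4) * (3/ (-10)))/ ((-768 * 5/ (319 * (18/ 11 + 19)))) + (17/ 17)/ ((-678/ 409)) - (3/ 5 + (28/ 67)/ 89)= 15718330893/ 68999065600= 0.23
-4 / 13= -0.31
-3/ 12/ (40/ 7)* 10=-7/ 16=-0.44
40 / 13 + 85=1145 / 13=88.08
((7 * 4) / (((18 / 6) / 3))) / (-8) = -7 / 2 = -3.50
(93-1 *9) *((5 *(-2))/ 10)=-84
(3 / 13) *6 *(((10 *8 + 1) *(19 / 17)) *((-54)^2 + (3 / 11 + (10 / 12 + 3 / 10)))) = 261469944 / 715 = 365692.23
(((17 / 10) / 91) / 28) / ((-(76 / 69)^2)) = -0.00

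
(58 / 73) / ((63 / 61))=3538 / 4599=0.77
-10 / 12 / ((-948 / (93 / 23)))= 155 / 43608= 0.00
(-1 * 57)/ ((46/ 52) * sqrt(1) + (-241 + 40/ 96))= 8892/ 37393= 0.24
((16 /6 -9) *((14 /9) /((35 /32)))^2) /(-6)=2.14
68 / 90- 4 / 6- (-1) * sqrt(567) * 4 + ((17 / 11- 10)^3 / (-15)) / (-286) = -890407 / 17129970 + 36 * sqrt(7) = 95.20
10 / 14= 5 / 7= 0.71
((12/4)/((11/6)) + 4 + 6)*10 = 1280/11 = 116.36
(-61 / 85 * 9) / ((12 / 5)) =-183 / 68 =-2.69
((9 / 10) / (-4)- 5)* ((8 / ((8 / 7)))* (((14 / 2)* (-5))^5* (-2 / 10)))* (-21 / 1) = 64545182625 / 8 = 8068147828.12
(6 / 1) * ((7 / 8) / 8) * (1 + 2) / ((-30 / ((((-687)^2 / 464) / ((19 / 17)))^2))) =-1351898498616309 / 24870993920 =-54356.43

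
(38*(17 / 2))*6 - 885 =1053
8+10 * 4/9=112/9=12.44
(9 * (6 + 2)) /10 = 36 /5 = 7.20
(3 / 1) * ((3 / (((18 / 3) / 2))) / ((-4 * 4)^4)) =3 / 65536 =0.00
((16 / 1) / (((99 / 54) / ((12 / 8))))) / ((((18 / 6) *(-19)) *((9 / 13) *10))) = -104 / 3135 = -0.03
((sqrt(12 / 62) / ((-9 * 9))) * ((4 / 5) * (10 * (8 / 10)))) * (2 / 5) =-64 * sqrt(186) / 62775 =-0.01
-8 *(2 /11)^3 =-64 /1331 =-0.05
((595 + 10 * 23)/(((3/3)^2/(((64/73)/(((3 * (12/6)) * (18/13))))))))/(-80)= -715/657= -1.09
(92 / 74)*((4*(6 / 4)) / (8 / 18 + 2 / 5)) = 6210 / 703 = 8.83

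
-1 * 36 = -36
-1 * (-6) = 6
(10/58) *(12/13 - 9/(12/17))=-3075/1508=-2.04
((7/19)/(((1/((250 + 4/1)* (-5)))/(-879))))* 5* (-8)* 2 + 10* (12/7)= -4376011320/133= -32902340.75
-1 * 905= -905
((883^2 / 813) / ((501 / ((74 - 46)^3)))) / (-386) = -8557866464 / 78611409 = -108.86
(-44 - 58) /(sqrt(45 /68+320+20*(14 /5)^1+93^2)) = -204*sqrt(10433665) /613745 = -1.07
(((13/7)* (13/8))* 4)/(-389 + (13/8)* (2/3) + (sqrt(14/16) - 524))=-853554/64480297 - 234* sqrt(14)/64480297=-0.01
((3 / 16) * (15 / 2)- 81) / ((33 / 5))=-4245 / 352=-12.06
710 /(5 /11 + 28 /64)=124960 /157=795.92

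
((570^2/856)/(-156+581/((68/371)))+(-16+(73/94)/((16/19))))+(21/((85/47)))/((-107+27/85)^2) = -2534155226887442823/169499235375849056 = -14.95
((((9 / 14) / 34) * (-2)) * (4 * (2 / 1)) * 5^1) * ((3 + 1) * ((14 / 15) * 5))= -28.24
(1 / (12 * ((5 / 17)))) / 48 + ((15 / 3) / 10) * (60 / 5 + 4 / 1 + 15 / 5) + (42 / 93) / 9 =284389 / 29760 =9.56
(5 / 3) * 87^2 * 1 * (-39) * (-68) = 33454980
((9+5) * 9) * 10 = 1260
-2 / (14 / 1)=-1 / 7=-0.14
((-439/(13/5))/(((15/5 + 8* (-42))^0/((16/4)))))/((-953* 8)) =2195/24778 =0.09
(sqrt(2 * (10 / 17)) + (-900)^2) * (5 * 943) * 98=924140 * sqrt(85) / 17 + 374276700000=374277201185.28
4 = 4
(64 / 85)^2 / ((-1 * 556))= -1024 / 1004275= -0.00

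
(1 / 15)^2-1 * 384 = -384.00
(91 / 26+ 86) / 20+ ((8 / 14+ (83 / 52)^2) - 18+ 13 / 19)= -17481089 / 1798160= -9.72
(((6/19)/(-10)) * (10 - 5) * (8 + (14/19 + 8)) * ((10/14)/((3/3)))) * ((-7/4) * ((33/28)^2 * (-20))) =-12986325/141512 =-91.77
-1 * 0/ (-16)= 0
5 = 5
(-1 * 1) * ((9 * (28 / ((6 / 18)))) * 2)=-1512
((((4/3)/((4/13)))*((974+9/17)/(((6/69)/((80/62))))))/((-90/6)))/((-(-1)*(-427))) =19814132/2025261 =9.78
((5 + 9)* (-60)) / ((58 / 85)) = -35700 / 29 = -1231.03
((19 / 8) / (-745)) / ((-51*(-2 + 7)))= 19 / 1519800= 0.00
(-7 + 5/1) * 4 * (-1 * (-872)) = -6976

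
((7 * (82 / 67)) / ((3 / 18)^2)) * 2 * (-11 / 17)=-454608 / 1139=-399.13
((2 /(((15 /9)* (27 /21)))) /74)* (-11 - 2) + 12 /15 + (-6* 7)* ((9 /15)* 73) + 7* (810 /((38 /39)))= 8394340 /2109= 3980.25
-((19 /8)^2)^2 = -130321 /4096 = -31.82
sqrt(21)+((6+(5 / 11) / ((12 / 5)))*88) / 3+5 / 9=sqrt(21)+1639 / 9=186.69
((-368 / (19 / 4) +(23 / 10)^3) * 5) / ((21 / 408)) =-3013437 / 475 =-6344.08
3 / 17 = 0.18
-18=-18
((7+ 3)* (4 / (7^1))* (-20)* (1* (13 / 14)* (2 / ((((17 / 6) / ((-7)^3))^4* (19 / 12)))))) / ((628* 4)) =-11461225.71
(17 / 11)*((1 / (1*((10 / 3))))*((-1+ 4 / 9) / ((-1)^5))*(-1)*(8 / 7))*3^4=-1836 / 77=-23.84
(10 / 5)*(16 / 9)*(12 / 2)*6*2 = 256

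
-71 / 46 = -1.54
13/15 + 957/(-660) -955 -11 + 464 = -6031/12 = -502.58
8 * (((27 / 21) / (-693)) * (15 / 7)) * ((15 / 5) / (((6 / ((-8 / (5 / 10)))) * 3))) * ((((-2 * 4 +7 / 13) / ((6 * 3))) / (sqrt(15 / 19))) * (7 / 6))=-1552 * sqrt(285) / 567567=-0.05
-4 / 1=-4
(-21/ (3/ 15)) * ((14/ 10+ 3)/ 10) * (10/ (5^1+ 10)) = -154/ 5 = -30.80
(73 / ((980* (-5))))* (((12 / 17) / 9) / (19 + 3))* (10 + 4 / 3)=-73 / 121275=-0.00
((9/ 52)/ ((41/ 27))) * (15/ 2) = 3645/ 4264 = 0.85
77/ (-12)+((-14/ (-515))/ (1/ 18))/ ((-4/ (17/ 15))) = -202559/ 30900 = -6.56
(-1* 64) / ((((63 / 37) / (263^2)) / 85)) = -13922336320 / 63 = -220989465.40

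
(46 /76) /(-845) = -23 /32110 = -0.00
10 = 10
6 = 6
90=90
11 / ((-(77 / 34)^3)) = -39304 / 41503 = -0.95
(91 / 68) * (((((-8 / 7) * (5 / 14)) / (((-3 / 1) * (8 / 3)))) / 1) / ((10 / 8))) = 13 / 238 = 0.05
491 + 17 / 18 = 8855 / 18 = 491.94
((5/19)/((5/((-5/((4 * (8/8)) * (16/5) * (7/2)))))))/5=-5/4256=-0.00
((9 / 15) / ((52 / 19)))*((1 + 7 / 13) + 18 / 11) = 12939 / 18590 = 0.70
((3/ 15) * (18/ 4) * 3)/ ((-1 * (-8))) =27/ 80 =0.34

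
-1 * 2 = -2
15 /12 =5 /4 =1.25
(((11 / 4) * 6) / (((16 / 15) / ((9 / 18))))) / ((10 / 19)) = 1881 / 128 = 14.70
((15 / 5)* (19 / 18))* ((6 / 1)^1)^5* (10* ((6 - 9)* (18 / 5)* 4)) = -10637568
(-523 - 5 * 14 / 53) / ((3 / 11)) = -101893 / 53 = -1922.51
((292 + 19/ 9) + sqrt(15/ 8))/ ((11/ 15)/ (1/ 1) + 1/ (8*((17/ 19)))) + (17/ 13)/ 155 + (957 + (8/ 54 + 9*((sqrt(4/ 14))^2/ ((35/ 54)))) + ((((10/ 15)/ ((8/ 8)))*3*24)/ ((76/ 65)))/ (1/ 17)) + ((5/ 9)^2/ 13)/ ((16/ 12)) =510*sqrt(30)/ 1781 + 55400263561361/ 27756778140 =1997.49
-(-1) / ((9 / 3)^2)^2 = 1 / 81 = 0.01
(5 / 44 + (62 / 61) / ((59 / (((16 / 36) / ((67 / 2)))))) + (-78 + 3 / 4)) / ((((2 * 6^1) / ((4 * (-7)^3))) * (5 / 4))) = 2526409990342 / 358082505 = 7055.39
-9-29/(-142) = -1249/142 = -8.80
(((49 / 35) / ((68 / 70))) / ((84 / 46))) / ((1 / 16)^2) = 202.04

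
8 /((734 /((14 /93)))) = 56 /34131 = 0.00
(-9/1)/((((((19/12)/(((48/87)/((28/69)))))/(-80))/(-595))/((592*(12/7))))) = -1439941017600/3857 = -373331868.71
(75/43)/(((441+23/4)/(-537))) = -161100/76841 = -2.10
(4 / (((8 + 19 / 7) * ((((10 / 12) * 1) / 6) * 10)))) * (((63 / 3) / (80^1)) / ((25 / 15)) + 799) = 6712923 / 31250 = 214.81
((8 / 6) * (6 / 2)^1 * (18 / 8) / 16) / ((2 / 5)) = 45 / 32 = 1.41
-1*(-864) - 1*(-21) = 885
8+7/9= 79/9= 8.78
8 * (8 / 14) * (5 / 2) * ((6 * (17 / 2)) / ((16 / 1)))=255 / 7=36.43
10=10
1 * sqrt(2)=sqrt(2)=1.41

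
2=2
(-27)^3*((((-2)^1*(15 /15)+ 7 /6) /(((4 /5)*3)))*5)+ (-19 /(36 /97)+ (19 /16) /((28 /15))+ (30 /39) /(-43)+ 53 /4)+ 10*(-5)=76822755587 /2253888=34084.55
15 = 15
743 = 743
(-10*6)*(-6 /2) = 180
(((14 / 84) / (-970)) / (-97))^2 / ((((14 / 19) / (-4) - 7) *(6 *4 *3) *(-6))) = 19 / 18793420711228800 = 0.00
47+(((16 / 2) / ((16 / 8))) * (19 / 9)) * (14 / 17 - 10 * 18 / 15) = -7249 / 153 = -47.38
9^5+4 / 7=413347 / 7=59049.57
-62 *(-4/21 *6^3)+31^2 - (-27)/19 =467266/133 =3513.28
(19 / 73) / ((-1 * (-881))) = 0.00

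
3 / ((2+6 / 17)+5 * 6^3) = 51 / 18400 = 0.00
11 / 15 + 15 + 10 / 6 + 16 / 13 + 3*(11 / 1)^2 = 24806 / 65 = 381.63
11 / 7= 1.57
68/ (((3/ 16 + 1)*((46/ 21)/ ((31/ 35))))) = 50592/ 2185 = 23.15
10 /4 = 5 /2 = 2.50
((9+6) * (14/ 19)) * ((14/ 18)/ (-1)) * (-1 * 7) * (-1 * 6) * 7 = -48020/ 19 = -2527.37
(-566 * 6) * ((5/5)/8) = -849/2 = -424.50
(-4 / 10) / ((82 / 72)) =-0.35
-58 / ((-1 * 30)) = 29 / 15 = 1.93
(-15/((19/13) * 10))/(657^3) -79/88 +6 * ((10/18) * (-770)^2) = 312371300298347797/158056051032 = 1976332.44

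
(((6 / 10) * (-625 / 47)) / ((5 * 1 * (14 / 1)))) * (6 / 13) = -225 / 4277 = -0.05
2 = 2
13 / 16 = 0.81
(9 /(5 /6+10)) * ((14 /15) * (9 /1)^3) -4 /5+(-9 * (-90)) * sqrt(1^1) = 446698 /325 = 1374.46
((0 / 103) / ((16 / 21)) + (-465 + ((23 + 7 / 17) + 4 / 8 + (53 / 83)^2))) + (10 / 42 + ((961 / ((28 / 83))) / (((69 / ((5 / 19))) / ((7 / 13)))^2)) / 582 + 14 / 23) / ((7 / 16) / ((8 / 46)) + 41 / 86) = -502604833468851171505637 / 1141252711266710108430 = -440.40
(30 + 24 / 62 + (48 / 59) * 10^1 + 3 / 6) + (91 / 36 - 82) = -2663359 / 65844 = -40.45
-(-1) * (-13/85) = -0.15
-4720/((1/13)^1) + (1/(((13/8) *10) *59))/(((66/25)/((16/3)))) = -4659248720/75933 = -61360.00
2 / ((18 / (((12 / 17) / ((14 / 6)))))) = 4 / 119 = 0.03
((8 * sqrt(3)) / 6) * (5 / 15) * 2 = 8 * sqrt(3) / 9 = 1.54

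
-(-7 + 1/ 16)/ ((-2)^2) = 111/ 64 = 1.73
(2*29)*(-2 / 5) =-116 / 5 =-23.20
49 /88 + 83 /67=10587 /5896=1.80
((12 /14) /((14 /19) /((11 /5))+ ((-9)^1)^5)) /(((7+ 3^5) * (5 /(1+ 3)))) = -2508 /53992623125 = -0.00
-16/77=-0.21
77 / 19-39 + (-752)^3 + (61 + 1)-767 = -8079935211 / 19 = -425259747.95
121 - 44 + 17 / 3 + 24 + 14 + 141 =785 / 3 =261.67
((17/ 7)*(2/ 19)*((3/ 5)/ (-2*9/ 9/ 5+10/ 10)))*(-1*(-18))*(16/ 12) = 816/ 133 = 6.14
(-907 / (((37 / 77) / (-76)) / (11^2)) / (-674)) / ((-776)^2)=-160559861 / 3754266272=-0.04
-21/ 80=-0.26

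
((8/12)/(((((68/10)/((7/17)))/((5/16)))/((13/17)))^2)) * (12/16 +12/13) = 11545625/49433741312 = 0.00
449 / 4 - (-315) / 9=589 / 4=147.25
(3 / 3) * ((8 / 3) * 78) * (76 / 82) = 7904 / 41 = 192.78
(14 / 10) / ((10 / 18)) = 63 / 25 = 2.52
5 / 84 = 0.06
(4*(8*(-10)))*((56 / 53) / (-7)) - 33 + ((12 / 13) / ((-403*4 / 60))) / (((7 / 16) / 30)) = 25162603 / 1943669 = 12.95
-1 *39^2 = -1521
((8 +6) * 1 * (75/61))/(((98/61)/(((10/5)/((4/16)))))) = 600/7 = 85.71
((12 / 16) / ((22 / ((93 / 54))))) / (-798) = -31 / 421344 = -0.00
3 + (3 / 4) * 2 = 9 / 2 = 4.50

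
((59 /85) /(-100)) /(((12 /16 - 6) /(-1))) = -59 /44625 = -0.00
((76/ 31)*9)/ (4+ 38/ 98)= 5.03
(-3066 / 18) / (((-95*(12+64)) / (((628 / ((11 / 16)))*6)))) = 2567264 / 19855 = 129.30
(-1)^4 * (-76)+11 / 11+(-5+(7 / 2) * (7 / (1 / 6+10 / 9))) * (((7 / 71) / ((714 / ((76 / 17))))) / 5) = -530916737 / 7079055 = -75.00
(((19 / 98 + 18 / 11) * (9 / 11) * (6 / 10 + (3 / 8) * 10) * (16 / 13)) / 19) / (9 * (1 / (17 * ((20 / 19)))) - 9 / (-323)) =7781512 / 9788779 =0.79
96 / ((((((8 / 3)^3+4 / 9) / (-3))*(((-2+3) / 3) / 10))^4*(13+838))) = 13075441503750 / 250619432771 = 52.17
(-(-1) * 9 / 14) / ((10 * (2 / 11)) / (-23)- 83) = -0.01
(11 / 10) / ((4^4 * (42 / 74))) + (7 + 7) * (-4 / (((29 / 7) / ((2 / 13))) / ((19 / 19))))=-41994401 / 20267520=-2.07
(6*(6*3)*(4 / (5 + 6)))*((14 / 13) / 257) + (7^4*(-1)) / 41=-87991183 / 1506791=-58.40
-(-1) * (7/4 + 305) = 1227/4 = 306.75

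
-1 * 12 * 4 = -48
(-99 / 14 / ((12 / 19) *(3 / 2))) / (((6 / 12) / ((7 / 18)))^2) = -1463 / 324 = -4.52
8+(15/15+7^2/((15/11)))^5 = 52185382880024/759375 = 68721491.86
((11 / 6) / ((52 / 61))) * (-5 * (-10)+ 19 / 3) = 8723 / 72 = 121.15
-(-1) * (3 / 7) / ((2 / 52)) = 78 / 7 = 11.14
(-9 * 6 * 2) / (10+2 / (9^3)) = -19683 / 1823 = -10.80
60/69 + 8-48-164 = -4672/23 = -203.13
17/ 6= 2.83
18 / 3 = 6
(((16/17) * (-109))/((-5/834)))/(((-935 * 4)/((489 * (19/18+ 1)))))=-365502724/79475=-4598.96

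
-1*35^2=-1225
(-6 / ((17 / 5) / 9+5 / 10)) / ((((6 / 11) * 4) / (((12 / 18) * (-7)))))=1155 / 79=14.62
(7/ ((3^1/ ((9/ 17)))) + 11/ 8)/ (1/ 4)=10.44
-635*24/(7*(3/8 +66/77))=-40640/23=-1766.96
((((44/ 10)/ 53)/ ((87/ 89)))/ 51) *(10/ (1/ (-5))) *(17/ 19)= -19580/ 262827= -0.07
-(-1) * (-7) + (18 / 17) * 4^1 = -2.76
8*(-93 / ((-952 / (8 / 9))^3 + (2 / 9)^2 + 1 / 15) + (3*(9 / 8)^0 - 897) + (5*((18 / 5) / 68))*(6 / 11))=-166326868301395506 / 23259750446449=-7150.84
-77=-77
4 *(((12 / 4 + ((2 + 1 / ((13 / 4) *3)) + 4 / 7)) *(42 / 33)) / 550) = 6196 / 117975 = 0.05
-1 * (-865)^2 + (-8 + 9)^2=-748224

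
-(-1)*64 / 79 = 64 / 79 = 0.81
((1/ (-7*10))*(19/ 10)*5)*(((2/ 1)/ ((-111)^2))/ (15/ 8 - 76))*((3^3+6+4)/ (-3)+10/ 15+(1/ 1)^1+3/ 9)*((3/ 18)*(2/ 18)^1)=-1178/ 20713510755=-0.00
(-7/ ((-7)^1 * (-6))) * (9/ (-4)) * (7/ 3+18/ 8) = 55/ 32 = 1.72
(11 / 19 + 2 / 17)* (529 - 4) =118125 / 323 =365.71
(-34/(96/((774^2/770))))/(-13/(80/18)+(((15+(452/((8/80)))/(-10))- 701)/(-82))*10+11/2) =-34796331/17850371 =-1.95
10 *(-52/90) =-5.78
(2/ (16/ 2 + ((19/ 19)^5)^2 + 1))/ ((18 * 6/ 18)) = 1/ 30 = 0.03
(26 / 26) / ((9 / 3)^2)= 1 / 9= 0.11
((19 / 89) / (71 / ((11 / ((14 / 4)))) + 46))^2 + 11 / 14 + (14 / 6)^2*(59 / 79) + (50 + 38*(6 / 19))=444534684923257 / 6649551670902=66.85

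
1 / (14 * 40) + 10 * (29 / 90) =16249 / 5040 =3.22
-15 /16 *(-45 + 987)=-7065 /8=-883.12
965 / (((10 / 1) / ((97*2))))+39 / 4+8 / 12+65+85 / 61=13759997 / 732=18797.81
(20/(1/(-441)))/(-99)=980/11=89.09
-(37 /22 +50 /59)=-3283 /1298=-2.53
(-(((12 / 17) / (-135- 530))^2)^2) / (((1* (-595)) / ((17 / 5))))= 20736 / 2858382309851359375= 0.00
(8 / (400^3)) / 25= 0.00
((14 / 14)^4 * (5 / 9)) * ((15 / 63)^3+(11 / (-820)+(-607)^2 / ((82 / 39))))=1330760414339 / 13669236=97354.41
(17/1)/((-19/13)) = -11.63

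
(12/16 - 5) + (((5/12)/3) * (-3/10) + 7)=65/24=2.71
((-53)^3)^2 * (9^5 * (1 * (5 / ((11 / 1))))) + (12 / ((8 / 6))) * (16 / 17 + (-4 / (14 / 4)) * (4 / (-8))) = 778726099382278815 / 1309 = 594901527411977.70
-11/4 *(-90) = 495/2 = 247.50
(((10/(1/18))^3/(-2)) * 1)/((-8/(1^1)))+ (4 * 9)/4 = 364509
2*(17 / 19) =34 / 19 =1.79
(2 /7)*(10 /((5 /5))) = 20 /7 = 2.86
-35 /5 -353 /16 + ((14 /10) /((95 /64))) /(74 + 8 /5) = -1192213 /41040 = -29.05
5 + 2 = 7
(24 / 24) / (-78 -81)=-1 / 159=-0.01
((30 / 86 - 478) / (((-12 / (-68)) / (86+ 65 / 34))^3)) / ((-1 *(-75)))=-548475256633591 / 696600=-787360402.86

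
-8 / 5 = -1.60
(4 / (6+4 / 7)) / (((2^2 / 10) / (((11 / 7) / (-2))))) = -55 / 46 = -1.20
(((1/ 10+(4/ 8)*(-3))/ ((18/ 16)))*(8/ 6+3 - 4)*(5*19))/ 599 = -0.07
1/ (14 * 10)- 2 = -279/ 140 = -1.99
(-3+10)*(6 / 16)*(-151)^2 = 59852.62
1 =1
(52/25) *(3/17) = 0.37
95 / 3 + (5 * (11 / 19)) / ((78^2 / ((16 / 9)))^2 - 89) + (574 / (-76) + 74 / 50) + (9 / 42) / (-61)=153570726079859 / 6001078186425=25.59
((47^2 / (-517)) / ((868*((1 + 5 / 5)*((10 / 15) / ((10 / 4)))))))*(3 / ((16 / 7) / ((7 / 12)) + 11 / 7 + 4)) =-987 / 338272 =-0.00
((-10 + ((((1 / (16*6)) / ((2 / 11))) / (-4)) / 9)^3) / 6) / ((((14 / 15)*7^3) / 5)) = -82556485665275 / 3171489952038912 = -0.03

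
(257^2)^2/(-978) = -4362470401/978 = -4460603.68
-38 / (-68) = 0.56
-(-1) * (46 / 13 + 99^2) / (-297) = -127459 / 3861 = -33.01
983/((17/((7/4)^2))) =48167/272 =177.08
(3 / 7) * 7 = 3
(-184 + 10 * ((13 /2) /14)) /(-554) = 2511 /7756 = 0.32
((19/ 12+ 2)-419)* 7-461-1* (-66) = -39635/ 12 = -3302.92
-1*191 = -191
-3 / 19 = -0.16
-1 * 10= -10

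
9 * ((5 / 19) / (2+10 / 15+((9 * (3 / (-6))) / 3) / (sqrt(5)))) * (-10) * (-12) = 291600 * sqrt(5) / 22781+2592000 / 22781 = 142.40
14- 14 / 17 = 13.18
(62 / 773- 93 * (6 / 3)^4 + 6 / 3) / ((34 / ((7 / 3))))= -1340052 / 13141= -101.97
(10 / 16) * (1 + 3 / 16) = 95 / 128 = 0.74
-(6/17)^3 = -216/4913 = -0.04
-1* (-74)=74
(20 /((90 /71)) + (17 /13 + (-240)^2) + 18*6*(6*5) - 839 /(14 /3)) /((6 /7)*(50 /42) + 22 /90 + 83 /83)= 3478629595 /129844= 26790.84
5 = 5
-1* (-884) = 884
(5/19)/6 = 0.04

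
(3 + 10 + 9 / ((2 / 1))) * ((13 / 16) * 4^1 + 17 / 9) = 6475 / 72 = 89.93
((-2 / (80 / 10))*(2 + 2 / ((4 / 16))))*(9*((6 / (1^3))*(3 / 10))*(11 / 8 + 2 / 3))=-1323 / 16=-82.69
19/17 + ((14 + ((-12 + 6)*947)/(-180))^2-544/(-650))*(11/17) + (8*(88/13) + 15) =281307239/198900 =1414.31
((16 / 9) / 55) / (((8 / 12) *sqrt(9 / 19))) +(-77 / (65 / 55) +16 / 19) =-15885 / 247 +8 *sqrt(19) / 495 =-64.24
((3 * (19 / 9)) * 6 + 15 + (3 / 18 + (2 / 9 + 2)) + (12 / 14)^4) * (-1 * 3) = -2417125 / 14406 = -167.79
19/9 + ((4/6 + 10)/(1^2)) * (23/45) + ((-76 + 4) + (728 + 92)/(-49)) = -81.17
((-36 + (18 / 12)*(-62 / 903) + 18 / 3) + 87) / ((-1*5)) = -11.38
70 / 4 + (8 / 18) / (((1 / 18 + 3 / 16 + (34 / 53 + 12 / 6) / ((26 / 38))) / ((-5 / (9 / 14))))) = 3488011 / 209394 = 16.66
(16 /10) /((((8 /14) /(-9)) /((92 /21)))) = -552 /5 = -110.40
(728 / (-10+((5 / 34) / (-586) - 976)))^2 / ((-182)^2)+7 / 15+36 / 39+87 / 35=408314336650126706 / 105358544932029753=3.88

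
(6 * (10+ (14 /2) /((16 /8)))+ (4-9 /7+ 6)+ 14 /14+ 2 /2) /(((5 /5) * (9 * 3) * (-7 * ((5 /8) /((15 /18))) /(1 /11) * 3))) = -856 /43659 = -0.02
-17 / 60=-0.28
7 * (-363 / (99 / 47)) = -1206.33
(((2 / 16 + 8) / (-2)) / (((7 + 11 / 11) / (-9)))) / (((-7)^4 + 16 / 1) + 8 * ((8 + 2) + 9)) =585 / 328832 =0.00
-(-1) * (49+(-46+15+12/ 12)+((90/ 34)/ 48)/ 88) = 19.00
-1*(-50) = 50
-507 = -507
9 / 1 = 9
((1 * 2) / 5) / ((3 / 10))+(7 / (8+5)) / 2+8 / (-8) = 47 / 78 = 0.60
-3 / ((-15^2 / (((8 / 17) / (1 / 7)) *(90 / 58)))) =168 / 2465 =0.07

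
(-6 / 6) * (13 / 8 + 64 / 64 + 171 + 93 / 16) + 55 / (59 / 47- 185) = -6208829 / 34544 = -179.74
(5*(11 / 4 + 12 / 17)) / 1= 1175 / 68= 17.28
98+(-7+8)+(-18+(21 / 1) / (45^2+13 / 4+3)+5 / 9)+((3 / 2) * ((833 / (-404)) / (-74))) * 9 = 358274397127 / 4372290000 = 81.94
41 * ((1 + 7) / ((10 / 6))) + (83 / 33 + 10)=34537 / 165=209.32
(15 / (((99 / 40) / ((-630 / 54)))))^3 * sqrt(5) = -790448.42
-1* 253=-253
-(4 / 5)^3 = -64 / 125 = -0.51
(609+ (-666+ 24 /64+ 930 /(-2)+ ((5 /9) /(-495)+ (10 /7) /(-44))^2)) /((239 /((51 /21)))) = -2759610919955 /520639861896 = -5.30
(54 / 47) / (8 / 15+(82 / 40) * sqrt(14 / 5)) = -259200 / 4857121+199260 * sqrt(70) / 4857121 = 0.29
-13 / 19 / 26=-1 / 38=-0.03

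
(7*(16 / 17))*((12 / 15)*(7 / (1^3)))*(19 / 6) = 116.83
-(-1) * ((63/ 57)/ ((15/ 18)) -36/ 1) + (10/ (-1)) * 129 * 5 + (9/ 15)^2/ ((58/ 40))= -17864592/ 2755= -6484.43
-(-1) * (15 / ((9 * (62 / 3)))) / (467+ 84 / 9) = 15 / 88598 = 0.00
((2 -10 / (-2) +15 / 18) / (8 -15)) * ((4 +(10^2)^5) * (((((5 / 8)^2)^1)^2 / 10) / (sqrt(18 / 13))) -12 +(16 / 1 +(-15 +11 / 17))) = 4136 / 357 -14687500005875 * sqrt(26) / 516096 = -145112233.30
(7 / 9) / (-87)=-0.01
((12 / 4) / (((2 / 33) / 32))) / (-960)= -1.65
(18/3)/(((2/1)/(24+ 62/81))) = 2006/27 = 74.30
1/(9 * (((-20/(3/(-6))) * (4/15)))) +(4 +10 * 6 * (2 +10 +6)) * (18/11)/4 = 468299/1056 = 443.46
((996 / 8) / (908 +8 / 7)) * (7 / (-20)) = -12201 / 254560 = -0.05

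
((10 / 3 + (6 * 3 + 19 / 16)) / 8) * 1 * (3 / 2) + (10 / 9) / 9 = 90121 / 20736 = 4.35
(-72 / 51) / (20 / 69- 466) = 828 / 273139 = 0.00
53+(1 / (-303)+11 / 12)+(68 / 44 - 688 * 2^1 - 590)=-1910.54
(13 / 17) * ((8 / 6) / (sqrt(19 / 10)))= 52 * sqrt(190) / 969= 0.74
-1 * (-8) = 8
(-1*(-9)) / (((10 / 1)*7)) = 9 / 70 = 0.13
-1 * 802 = -802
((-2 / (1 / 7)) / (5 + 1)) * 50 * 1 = -350 / 3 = -116.67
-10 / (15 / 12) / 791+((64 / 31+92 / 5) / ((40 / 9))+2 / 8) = 4.84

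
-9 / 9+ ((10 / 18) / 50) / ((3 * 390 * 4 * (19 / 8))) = -1000349 / 1000350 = -1.00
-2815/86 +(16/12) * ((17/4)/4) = -16159/516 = -31.32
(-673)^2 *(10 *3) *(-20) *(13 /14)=-1766423100 /7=-252346157.14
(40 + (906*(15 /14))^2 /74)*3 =138951195 /3626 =38320.79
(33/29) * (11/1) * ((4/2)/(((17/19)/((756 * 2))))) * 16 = 333704448/493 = 676885.29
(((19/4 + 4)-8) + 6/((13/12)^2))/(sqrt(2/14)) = 3963 * sqrt(7)/676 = 15.51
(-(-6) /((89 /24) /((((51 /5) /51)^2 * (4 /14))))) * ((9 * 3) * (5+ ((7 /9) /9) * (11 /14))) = 39408 /15575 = 2.53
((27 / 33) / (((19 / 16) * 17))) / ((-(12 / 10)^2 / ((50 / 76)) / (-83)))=103750 / 67507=1.54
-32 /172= -8 /43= -0.19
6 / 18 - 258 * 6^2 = -27863 / 3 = -9287.67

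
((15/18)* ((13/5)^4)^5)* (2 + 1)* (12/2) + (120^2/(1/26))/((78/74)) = 57021666226986148316403/19073486328125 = 2989577534.28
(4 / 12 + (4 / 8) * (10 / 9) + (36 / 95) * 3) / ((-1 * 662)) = -866 / 283005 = -0.00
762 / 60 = 127 / 10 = 12.70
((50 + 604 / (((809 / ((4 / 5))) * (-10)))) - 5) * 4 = 3635668 / 20225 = 179.76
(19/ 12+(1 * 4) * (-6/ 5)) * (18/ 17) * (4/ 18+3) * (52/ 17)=-145522/ 4335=-33.57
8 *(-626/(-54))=2504/27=92.74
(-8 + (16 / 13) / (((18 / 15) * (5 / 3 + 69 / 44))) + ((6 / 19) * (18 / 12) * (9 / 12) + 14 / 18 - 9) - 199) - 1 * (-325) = 419366221 / 3796884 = 110.45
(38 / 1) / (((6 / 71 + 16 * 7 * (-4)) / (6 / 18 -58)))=233377 / 47703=4.89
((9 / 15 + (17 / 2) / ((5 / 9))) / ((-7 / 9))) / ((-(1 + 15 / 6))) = 1431 / 245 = 5.84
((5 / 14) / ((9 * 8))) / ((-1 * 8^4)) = -5 / 4128768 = -0.00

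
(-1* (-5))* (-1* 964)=-4820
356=356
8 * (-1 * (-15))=120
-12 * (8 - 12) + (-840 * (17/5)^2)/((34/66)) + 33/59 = -5546307/295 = -18801.04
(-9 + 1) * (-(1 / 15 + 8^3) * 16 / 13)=983168 / 195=5041.89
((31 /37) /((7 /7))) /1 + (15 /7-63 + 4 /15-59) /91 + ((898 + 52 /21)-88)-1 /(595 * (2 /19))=650680035 /801346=811.98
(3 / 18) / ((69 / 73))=73 / 414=0.18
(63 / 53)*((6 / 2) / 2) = 189 / 106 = 1.78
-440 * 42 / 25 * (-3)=11088 / 5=2217.60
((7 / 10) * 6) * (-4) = -84 / 5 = -16.80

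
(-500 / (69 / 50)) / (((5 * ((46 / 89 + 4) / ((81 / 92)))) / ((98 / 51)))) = -16353750 / 602531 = -27.14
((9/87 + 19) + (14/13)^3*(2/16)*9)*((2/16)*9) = 11759949/509704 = 23.07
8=8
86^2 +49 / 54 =399433 / 54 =7396.91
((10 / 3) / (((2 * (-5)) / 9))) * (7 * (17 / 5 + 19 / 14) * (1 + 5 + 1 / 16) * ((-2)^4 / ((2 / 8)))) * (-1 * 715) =27714258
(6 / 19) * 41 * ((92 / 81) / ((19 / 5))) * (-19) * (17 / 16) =-80155 / 1026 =-78.12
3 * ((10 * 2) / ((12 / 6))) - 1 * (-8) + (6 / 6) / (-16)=607 / 16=37.94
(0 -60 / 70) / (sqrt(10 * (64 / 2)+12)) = -3 * sqrt(83) / 581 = -0.05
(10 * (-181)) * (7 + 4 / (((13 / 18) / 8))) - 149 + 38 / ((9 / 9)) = -1208713 / 13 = -92977.92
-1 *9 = -9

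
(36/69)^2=144/529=0.27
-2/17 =-0.12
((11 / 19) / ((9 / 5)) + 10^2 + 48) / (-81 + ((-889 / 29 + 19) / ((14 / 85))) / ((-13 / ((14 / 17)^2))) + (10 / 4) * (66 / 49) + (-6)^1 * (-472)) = 0.05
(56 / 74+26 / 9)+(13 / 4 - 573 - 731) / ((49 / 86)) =-74382785 / 32634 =-2279.30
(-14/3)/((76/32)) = -112/57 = -1.96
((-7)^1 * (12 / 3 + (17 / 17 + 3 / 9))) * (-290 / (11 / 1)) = 32480 / 33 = 984.24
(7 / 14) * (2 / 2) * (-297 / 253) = -27 / 46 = -0.59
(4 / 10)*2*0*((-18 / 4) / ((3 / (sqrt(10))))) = 0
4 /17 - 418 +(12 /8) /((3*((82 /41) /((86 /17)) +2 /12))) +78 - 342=-1678357 /2465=-680.88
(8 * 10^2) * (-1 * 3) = -2400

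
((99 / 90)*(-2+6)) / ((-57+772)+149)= 11 / 2160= 0.01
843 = 843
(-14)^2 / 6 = 98 / 3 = 32.67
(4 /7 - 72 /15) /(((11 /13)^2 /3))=-75036 /4235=-17.72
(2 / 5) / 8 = 1 / 20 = 0.05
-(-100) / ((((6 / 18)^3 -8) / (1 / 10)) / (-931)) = 50274 / 43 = 1169.16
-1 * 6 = -6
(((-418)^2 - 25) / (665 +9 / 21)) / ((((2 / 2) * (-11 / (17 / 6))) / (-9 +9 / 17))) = 14674716 / 25619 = 572.81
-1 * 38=-38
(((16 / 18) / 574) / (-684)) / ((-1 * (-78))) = -1 / 34452054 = -0.00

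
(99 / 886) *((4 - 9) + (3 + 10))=396 / 443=0.89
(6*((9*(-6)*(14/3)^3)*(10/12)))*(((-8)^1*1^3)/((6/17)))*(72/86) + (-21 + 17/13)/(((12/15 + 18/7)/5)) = 17172964480/32981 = 520692.66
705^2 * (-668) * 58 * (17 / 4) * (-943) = 77176186108650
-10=-10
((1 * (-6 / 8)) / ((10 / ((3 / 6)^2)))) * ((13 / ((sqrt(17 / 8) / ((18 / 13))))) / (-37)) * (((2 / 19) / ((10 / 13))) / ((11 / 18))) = 3159 * sqrt(34) / 13146100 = 0.00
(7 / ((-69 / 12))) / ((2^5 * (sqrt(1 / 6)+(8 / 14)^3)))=115248 / 2140679 - 823543 * sqrt(6) / 17125432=-0.06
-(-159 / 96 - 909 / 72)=457 / 32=14.28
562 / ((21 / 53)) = 29786 / 21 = 1418.38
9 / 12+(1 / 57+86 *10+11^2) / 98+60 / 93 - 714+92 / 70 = -1214378819 / 1731660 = -701.28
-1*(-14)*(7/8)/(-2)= -49/8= -6.12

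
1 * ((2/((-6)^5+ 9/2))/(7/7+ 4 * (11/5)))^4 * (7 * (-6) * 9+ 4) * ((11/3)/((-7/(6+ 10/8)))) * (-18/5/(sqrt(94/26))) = -15776000 * sqrt(611)/304939006524144228596283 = -0.00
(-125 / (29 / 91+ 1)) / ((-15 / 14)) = 3185 / 36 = 88.47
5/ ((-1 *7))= -5/ 7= -0.71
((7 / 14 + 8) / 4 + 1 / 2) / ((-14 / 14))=-21 / 8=-2.62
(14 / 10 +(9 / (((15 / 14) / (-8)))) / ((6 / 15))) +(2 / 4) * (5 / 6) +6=-9611 / 60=-160.18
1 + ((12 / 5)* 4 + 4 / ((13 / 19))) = 1069 / 65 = 16.45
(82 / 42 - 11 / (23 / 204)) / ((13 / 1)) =-7.35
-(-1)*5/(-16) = -5/16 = -0.31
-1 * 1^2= -1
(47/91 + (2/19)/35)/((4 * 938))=4491/32436040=0.00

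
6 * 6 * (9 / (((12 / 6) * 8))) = 81 / 4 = 20.25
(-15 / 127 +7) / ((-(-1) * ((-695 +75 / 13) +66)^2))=73853 / 4168292654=0.00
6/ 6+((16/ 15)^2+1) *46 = 22351/ 225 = 99.34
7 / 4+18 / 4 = 25 / 4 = 6.25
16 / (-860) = -4 / 215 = -0.02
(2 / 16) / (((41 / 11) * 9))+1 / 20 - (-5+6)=-13967 / 14760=-0.95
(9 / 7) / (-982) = -9 / 6874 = -0.00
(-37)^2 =1369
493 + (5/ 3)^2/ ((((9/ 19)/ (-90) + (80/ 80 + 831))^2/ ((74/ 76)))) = 110876061838067/ 224900732169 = 493.00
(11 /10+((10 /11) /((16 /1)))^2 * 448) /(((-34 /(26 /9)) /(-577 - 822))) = 18678049 /61710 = 302.67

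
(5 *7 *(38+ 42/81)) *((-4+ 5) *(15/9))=182000/81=2246.91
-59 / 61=-0.97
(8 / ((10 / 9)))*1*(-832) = -5990.40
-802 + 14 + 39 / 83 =-787.53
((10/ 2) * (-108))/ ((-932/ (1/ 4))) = 135/ 932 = 0.14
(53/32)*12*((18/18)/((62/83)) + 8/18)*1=52735/1488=35.44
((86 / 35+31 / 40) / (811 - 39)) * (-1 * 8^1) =-181 / 5404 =-0.03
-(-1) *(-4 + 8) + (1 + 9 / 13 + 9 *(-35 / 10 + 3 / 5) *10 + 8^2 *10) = 5001 / 13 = 384.69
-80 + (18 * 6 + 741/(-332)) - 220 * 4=-283605/332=-854.23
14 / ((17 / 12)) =168 / 17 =9.88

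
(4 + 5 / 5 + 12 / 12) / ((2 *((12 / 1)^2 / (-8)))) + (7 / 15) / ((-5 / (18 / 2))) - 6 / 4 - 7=-9.51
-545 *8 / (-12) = 1090 / 3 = 363.33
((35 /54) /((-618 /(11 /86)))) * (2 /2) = -385 /2869992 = -0.00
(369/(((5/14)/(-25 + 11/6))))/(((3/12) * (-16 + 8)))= 119679/10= 11967.90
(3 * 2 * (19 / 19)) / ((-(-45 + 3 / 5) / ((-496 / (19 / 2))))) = -4960 / 703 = -7.06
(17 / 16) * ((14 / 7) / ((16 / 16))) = 17 / 8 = 2.12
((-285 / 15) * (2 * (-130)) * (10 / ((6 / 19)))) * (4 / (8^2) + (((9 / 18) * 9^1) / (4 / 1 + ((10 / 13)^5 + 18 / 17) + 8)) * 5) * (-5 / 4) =-691173367922375 / 2019049104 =-342326.18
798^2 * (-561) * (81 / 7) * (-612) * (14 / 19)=1864152680544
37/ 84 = 0.44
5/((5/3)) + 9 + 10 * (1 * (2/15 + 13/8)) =355/12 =29.58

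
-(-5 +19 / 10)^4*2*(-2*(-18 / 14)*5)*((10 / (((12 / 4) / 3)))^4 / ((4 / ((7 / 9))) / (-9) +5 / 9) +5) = 1047264502311 / 700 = 1496092146.16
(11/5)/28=11/140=0.08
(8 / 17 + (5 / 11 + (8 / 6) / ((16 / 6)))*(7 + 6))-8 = 1825 / 374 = 4.88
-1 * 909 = -909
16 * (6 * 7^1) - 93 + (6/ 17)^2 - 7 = 165344/ 289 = 572.12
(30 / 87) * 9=3.10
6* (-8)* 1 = -48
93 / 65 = 1.43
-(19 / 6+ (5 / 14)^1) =-74 / 21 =-3.52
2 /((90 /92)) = 92 /45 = 2.04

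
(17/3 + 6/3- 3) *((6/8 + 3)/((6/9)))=105/4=26.25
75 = 75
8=8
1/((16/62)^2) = 961/64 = 15.02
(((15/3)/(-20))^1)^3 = -1/64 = -0.02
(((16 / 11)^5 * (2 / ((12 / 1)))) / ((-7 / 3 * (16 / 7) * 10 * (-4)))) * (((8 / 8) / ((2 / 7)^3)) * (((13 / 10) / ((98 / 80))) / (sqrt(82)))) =0.03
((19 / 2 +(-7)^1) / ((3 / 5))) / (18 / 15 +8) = 125 / 276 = 0.45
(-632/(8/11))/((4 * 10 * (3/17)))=-14773/120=-123.11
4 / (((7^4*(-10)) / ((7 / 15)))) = -2 / 25725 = -0.00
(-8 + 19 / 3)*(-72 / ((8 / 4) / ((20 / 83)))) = 1200 / 83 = 14.46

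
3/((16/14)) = 21/8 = 2.62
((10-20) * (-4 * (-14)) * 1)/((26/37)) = -10360/13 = -796.92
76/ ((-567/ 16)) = -2.14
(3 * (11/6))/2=11/4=2.75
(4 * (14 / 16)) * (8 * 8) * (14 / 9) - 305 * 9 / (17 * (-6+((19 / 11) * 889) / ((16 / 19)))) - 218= 6379677254 / 48940569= 130.36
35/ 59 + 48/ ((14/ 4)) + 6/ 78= 77230/ 5369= 14.38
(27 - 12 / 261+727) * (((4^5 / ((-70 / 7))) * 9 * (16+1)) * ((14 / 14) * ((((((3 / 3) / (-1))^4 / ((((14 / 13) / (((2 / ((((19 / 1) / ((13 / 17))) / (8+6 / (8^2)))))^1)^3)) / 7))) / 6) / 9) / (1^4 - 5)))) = 16274468771740543 / 165557603520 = 98300.94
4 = 4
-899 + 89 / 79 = -70932 / 79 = -897.87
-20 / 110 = -2 / 11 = -0.18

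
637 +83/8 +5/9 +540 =85531/72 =1187.93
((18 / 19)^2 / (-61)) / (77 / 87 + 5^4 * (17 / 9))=-21141 / 1697576869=-0.00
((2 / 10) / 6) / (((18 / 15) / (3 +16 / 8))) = 5 / 36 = 0.14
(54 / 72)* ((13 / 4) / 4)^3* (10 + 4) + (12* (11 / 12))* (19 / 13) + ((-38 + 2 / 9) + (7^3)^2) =117632.93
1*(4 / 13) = 4 / 13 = 0.31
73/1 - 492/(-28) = 90.57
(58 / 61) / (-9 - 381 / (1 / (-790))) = 58 / 18359841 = 0.00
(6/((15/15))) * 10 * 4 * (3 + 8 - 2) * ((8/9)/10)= 192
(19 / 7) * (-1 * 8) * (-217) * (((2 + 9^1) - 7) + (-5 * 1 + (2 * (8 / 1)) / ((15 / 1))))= 4712 / 15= 314.13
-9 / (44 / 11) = -9 / 4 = -2.25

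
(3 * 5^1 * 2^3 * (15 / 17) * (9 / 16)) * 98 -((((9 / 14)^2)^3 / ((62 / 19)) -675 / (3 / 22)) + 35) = 85327240929517 / 7936130944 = 10751.74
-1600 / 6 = -800 / 3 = -266.67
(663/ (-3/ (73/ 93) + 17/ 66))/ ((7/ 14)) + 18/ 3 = -483510/ 1321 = -366.02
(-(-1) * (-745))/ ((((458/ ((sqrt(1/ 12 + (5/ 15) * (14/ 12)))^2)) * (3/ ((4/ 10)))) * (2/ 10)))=-12665/ 24732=-0.51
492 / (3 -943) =-123 / 235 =-0.52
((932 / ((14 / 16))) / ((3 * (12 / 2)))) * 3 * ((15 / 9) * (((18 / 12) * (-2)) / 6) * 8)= -74560 / 63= -1183.49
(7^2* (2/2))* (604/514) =57.58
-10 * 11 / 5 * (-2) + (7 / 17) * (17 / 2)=95 / 2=47.50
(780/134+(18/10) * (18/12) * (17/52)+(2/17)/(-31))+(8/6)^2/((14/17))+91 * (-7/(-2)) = 378663080333/1156722840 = 327.36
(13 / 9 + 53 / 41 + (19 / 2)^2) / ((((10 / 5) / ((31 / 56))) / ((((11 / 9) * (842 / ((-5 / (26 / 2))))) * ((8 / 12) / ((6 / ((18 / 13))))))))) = -2814800527 / 265680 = -10594.70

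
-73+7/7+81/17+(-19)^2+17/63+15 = 330976/1071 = 309.03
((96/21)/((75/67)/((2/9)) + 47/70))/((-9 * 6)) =-5360/361449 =-0.01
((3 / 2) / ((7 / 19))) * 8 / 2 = 114 / 7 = 16.29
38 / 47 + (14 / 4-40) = -3355 / 94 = -35.69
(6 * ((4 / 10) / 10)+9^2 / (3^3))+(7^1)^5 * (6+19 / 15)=9160058 / 75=122134.11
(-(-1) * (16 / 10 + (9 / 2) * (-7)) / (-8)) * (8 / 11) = 299 / 110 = 2.72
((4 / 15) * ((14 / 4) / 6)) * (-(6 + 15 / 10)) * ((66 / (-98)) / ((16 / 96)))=33 / 7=4.71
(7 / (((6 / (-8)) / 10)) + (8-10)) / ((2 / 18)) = -858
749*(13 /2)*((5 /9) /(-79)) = -48685 /1422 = -34.24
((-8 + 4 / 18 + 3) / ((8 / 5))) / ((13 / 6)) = -215 / 156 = -1.38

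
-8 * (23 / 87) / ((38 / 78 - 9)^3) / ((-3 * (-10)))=151593 / 1326545840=0.00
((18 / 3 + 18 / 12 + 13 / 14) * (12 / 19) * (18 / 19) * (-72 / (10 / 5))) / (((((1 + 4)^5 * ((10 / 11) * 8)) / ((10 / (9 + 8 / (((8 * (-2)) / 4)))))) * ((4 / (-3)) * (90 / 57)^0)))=0.01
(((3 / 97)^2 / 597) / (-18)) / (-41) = 1 / 460608186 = 0.00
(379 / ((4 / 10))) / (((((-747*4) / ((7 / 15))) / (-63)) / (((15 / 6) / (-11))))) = -92855 / 43824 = -2.12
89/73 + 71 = 5272/73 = 72.22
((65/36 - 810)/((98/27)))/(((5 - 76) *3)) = 29095/27832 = 1.05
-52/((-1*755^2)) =52/570025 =0.00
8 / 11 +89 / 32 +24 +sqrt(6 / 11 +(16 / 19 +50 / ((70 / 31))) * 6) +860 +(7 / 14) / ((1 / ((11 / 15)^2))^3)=8 * sqrt(4630395) / 1463 +3558777216611 / 4009500000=899.35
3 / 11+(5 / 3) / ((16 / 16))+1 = 97 / 33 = 2.94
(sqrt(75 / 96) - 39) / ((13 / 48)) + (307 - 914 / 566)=30*sqrt(2) / 13 + 45672 / 283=164.65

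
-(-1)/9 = 1/9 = 0.11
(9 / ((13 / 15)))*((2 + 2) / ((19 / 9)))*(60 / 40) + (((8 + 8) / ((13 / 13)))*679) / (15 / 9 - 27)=-98634 / 247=-399.33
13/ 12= 1.08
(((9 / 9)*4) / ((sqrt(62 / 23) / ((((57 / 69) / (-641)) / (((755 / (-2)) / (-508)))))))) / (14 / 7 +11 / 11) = -38608*sqrt(1426) / 1035179745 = -0.00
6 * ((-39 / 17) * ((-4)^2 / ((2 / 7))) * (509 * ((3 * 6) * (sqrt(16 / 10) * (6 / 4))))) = -360176544 * sqrt(10) / 85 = -13399743.99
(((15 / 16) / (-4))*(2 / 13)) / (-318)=5 / 44096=0.00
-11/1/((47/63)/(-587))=406791/47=8655.13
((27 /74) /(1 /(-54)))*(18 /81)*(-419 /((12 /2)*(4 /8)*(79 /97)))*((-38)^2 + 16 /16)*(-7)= -22199613030 /2923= -7594804.32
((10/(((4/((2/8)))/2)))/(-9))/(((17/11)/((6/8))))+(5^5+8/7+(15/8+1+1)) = 3129.95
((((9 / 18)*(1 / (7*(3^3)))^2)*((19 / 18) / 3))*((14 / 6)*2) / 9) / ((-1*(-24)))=19 / 178564176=0.00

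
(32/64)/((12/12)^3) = 1/2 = 0.50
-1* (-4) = 4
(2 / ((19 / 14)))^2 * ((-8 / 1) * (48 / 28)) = -10752 / 361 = -29.78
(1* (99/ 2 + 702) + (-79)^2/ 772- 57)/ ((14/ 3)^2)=697365/ 21616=32.26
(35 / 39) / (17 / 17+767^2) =7 / 4588662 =0.00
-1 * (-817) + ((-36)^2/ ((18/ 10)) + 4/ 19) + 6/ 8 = 116885/ 76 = 1537.96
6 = 6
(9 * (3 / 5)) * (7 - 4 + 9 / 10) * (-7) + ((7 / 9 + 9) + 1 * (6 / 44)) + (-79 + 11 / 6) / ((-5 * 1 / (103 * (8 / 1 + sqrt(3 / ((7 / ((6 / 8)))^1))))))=47689 * sqrt(7) / 140 + 31134413 / 2475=13480.80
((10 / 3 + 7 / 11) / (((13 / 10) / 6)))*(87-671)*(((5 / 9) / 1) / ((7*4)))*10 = -2122.99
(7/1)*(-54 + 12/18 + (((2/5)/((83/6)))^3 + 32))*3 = -32020035712/71473375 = -448.00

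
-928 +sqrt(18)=-928 +3 * sqrt(2)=-923.76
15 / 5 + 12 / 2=9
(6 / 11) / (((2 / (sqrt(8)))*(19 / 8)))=48*sqrt(2) / 209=0.32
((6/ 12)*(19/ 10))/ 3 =19/ 60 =0.32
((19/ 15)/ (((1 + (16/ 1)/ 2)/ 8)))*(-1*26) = -3952/ 135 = -29.27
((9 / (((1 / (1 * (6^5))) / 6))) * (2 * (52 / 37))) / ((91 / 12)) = 40310784 / 259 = 155640.09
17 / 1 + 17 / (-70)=16.76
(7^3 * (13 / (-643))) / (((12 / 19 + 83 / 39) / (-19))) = 62778261 / 1314935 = 47.74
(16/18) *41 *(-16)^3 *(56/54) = -37617664/243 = -154805.20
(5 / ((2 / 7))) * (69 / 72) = 805 / 48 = 16.77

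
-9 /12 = -3 /4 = -0.75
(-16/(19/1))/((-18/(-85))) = -3.98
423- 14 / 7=421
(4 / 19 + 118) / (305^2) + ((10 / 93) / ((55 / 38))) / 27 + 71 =3466375680091 / 48819426975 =71.00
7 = 7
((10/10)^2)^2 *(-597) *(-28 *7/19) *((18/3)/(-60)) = -58506/95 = -615.85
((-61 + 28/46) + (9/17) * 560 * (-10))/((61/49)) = -57957837/23851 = -2430.00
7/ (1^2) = 7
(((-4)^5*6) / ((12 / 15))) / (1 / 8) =-61440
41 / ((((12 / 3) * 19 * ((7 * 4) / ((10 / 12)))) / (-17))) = -3485 / 12768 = -0.27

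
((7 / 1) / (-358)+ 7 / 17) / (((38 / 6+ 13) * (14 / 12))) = 3069 / 176494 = 0.02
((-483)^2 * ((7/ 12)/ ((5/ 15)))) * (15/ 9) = 2721705/ 4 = 680426.25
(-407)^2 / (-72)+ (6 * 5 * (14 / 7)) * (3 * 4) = -113809 / 72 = -1580.68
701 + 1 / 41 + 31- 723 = 370 / 41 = 9.02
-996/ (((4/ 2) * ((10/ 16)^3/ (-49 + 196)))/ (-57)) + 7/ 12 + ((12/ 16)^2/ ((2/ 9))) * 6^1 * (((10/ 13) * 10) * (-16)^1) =333248810399/ 19500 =17089682.58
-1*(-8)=8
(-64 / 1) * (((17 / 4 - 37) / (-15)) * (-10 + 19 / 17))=316496 / 255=1241.16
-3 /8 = -0.38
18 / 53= 0.34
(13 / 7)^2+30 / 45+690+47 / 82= 8373779 / 12054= 694.69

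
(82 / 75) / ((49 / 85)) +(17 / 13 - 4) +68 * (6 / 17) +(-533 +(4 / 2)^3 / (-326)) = -794027194 / 1557465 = -509.82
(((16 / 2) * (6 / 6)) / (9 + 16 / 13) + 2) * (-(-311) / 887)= 115070 / 117971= 0.98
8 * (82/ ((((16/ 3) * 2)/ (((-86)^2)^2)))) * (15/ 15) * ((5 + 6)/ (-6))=-6167517004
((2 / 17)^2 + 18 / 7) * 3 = 15690 / 2023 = 7.76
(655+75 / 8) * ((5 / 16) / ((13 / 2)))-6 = 21583 / 832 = 25.94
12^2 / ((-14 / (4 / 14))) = -144 / 49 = -2.94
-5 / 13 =-0.38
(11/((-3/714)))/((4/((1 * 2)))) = -1309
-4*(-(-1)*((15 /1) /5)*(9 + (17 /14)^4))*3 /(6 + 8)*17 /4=-65677545 /537824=-122.12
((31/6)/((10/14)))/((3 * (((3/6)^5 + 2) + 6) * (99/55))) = 0.17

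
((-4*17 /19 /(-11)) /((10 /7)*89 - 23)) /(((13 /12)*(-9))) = -1904 /5942079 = -0.00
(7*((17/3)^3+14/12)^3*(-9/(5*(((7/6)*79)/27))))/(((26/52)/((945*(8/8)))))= -6769477836583/158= -42844796434.07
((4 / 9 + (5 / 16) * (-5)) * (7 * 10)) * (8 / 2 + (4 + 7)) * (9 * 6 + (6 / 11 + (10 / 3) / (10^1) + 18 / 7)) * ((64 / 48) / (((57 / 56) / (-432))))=23930267200 / 627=38166295.37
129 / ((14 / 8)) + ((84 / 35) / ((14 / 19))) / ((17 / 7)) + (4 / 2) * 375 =490908 / 595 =825.06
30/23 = 1.30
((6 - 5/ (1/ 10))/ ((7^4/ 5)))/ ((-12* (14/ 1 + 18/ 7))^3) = 55/ 4720149504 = 0.00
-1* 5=-5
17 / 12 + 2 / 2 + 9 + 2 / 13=1805 / 156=11.57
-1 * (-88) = 88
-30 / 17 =-1.76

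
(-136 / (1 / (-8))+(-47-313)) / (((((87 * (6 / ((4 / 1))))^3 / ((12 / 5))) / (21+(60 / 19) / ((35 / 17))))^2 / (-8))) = -1166344192 / 338201669737575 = -0.00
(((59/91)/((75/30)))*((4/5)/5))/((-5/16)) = -7552/56875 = -0.13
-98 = -98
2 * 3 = 6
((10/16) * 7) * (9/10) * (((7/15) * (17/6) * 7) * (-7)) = -40817/160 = -255.11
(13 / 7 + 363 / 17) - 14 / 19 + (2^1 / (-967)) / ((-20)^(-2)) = 47326404 / 2186387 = 21.65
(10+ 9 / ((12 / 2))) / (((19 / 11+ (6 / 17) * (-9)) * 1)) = -4301 / 542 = -7.94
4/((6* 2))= 1/3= 0.33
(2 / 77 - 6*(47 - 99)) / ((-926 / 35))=-60065 / 5093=-11.79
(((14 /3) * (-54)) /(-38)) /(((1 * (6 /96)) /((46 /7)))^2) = 9750528 /133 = 73312.24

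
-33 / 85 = -0.39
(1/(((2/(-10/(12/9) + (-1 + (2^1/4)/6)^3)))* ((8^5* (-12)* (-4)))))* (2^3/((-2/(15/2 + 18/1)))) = 242947/905969664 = 0.00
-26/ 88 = -13/ 44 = -0.30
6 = 6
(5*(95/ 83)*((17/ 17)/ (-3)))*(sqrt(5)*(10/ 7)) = -4750*sqrt(5)/ 1743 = -6.09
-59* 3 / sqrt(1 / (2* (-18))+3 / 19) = -1062* sqrt(1691) / 89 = -490.69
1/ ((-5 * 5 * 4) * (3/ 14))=-7/ 150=-0.05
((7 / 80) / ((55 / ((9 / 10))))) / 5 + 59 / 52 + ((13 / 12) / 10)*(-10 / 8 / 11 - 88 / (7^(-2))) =-466.01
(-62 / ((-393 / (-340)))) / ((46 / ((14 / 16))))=-18445 / 18078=-1.02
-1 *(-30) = 30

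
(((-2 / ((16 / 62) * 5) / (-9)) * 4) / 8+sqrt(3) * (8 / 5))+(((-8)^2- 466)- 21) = -420.14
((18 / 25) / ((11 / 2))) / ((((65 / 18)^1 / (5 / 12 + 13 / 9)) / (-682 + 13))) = -806814 / 17875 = -45.14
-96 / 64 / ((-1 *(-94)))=-3 / 188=-0.02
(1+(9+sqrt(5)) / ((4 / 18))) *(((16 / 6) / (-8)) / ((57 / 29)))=-2407 / 342 -29 *sqrt(5) / 38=-8.74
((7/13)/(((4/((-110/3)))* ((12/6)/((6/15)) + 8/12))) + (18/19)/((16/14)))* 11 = -7777/16796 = -0.46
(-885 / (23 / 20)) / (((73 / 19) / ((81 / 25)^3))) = -7148944332 / 1049375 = -6812.57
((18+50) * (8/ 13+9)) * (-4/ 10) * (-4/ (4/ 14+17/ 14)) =27200/ 39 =697.44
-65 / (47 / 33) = -2145 / 47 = -45.64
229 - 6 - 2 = 221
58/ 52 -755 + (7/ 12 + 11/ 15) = -587003/ 780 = -752.57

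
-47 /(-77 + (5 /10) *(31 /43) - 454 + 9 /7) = 28294 /318671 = 0.09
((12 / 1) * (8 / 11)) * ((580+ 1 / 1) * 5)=278880 / 11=25352.73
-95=-95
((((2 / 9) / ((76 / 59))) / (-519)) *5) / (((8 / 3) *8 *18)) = -295 / 68159232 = -0.00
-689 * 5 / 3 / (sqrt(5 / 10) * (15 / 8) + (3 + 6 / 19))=-58647680 / 142269 + 49745800 * sqrt(2) / 426807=-247.40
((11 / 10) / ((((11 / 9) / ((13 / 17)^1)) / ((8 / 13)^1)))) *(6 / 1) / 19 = 216 / 1615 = 0.13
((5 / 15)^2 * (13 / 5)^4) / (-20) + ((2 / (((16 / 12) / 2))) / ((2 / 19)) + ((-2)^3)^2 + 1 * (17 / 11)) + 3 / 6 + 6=124110829 / 1237500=100.29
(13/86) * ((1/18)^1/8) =13/12384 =0.00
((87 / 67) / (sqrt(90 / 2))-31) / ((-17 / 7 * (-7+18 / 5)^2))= 5425 / 4913-1015 * sqrt(5) / 329171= 1.10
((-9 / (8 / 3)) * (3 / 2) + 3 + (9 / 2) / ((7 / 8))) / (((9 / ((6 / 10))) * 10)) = 23 / 1120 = 0.02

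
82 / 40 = 41 / 20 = 2.05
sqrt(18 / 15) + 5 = sqrt(30) / 5 + 5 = 6.10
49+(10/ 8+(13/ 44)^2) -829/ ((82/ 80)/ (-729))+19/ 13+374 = 608841548225/ 1031888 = 590026.77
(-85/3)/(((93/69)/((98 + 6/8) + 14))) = -881705/372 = -2370.17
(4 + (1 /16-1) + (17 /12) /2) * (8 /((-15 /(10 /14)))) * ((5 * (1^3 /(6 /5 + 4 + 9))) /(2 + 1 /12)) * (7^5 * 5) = -4345810 /213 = -20402.86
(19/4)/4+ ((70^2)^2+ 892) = 24010893.19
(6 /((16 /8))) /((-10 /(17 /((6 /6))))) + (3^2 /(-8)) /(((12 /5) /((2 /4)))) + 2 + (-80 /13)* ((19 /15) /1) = -138893 /12480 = -11.13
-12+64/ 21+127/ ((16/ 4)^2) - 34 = -11765/ 336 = -35.01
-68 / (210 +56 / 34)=-578 / 1799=-0.32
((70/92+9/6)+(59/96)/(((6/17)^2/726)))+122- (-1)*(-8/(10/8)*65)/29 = 1418363921/384192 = 3691.81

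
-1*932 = -932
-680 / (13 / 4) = -2720 / 13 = -209.23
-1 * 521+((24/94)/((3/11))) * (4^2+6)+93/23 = -536566/1081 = -496.36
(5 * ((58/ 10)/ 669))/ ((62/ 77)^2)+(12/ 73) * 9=290288381/ 187729428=1.55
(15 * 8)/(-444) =-10/37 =-0.27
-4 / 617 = -0.01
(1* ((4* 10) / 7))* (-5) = -200 / 7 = -28.57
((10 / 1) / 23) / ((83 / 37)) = 370 / 1909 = 0.19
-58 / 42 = -29 / 21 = -1.38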